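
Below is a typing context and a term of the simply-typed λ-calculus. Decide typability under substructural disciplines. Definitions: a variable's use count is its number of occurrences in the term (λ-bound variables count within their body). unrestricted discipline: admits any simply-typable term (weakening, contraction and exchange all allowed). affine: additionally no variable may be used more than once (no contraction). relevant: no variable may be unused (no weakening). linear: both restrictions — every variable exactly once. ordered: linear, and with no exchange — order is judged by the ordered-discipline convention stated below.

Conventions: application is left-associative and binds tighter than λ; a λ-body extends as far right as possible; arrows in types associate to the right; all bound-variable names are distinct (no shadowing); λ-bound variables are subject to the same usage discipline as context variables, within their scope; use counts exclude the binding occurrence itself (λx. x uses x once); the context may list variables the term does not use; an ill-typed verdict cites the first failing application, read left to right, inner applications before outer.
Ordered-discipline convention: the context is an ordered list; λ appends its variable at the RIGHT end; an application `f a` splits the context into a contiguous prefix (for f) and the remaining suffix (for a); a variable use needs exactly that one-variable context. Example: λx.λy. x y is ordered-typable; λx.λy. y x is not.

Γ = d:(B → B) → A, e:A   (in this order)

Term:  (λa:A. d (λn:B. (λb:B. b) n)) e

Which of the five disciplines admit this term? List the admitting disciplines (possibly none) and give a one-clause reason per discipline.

admitted in: affine, unrestricted
usage: d: 1, e: 1, a [bound]: 0, n [bound]: 1, b [bound]: 1
order of uses: d, b, n, e
typing: well-typed at A
ordered ✗ (a never used (weakening))
linear ✗ (a never used (weakening))
affine ✓ (at most one use each (d, e, a, n, b))
relevant ✗ (a never used (weakening))
unrestricted ✓ (type-checks (A) and nothing is barred)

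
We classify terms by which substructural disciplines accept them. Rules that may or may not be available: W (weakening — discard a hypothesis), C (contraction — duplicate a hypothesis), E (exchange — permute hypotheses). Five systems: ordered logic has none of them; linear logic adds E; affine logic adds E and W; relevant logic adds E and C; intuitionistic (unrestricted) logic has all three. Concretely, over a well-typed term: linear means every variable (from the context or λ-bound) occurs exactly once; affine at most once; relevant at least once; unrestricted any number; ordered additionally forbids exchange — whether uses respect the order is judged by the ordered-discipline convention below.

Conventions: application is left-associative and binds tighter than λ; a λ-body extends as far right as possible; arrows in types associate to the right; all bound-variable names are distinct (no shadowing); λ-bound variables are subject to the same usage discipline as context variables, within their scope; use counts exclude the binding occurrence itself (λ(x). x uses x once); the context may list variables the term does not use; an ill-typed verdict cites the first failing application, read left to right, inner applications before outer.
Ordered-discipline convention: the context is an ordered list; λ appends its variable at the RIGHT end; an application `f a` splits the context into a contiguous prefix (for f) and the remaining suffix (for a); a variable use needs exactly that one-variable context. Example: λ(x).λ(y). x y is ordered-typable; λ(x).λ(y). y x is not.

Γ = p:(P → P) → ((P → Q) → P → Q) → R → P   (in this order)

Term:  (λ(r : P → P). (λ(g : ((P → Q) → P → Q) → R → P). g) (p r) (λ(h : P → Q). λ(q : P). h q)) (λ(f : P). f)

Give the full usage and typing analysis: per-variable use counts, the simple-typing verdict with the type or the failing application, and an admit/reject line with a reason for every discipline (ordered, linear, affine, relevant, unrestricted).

variable uses: p: 1×, r (bound): 1×, g (bound): 1×, h (bound): 1×, q (bound): 1×, f (bound): 1×
uses in reading order: g, p, r, h, q, f
typing: ✓ — R → P
ordered: ✓ — p, r, g, h, q, f: once each, no exchange needed
linear: ✓ — exactly-once usage across p, r, g, h, q, f
affine: ✓ — at most one use each (p, r, g, h, q, f)
relevant: ✓ — none of p, r, g, h, q, f goes unused
unrestricted: ✓ — well-typed at R → P; no restrictions here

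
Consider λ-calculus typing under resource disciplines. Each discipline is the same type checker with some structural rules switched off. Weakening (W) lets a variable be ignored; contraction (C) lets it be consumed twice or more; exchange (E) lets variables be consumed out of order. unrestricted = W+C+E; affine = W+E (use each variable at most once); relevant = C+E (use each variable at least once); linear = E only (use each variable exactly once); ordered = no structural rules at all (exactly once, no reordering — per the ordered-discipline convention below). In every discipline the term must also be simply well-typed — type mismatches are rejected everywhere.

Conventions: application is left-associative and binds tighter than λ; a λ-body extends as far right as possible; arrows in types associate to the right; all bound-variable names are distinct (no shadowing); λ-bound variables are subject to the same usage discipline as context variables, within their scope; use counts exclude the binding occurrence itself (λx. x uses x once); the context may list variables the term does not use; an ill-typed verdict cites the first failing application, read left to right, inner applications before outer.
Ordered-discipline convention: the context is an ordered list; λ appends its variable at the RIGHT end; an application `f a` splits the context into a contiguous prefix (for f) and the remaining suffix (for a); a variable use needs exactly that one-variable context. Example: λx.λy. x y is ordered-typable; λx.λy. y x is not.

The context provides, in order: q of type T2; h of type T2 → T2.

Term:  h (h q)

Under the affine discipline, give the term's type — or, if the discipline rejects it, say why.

not well-typed under affine — uses contraction: h ×2
use counts: q=1, h=2
left-to-right use order: h, h, q
typing: well-typed — term : T2
per-discipline verdicts: ordered ✗ · linear ✗ · affine ✗ · relevant ✓ · unrestricted ✓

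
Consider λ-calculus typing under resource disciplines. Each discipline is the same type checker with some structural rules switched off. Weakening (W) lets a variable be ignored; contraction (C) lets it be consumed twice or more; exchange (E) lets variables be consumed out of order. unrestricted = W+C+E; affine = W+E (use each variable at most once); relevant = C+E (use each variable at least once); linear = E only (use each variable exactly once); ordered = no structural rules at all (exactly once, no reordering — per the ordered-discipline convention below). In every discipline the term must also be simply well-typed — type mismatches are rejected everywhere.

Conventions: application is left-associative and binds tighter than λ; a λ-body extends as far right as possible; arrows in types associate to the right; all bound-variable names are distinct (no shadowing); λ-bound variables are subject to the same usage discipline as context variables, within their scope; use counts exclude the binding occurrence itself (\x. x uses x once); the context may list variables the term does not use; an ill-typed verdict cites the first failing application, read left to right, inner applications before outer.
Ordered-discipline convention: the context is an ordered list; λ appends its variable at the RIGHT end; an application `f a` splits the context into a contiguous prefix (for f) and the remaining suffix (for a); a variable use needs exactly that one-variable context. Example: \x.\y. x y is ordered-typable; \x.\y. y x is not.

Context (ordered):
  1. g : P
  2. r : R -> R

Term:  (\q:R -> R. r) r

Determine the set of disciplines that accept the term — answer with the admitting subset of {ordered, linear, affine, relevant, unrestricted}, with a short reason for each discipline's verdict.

admitted in: unrestricted
variable uses: g ×0, r ×2, q [bound] ×0
use order (left to right): r, r
typing: well-typed at R -> R
ordered ✗ (repeated use of r ×2; needs weakening: g, q unused)
linear ✗ (repeated use of r ×2; needs weakening: g, q unused)
affine ✗ (repeated use of r ×2)
relevant ✗ (needs weakening: g, q unused)
unrestricted ✓ (type-checks (R -> R) and nothing is barred)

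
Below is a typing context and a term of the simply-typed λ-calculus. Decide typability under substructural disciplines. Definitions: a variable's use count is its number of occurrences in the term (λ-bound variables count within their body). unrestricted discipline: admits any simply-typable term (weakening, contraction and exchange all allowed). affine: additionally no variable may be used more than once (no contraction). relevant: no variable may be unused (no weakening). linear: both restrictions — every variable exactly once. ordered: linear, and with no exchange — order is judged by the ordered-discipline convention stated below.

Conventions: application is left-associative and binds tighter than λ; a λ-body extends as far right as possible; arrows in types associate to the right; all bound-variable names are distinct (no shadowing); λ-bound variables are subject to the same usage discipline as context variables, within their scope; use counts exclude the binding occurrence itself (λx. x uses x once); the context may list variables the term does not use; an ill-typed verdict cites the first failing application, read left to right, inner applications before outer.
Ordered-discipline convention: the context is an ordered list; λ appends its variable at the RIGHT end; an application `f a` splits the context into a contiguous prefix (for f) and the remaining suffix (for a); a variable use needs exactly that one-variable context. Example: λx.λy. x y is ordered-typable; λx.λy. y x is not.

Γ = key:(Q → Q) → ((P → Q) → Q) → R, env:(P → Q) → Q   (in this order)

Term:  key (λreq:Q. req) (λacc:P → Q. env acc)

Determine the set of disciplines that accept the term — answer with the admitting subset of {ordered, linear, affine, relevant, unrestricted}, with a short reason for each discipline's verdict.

accepted by: ordered, linear, affine, relevant, unrestricted
counts: key=1, env=1, req (λ-bound)=1, acc (λ-bound)=1
uses in reading order: key, req, env, acc
typing: ✓ — R
ordered: ✓ — single-use (key, env, req, acc), ordered derivation ok
linear: ✓ — exactly-once usage across key, env, req, acc
affine: ✓ — none of key, env, req, acc used more than once
relevant: ✓ — at least one use each (key, env, req, acc)
unrestricted: ✓ — well-typed at R; no restrictions here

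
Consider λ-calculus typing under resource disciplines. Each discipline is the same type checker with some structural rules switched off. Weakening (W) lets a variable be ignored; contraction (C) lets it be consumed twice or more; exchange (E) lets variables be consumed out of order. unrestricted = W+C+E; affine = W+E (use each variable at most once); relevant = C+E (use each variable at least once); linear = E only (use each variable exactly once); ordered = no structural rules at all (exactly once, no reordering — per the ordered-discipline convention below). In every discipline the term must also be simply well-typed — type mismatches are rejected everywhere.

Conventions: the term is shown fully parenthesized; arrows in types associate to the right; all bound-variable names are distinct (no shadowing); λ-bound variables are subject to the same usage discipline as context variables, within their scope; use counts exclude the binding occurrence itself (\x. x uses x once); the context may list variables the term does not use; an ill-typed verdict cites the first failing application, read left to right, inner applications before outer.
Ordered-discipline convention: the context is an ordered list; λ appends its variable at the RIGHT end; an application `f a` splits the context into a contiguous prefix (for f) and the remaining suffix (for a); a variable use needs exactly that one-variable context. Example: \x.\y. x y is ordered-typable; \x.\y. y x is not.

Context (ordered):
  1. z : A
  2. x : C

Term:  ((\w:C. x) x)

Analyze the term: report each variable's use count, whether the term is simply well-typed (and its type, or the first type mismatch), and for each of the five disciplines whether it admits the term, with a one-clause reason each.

usage: z: 0×; x: 2×; w (λ-bound): 0×
order of uses: x, x
typing: well-typed at C
ordered ✗ (x ×2 used more than once (contraction); z, w never used (weakening))
linear ✗ (x ×2 used more than once (contraction); z, w never used (weakening))
affine ✗ (x ×2 used more than once (contraction))
relevant ✗ (z, w never used (weakening))
unrestricted ✓ (simply typable at C; W, C, E all held)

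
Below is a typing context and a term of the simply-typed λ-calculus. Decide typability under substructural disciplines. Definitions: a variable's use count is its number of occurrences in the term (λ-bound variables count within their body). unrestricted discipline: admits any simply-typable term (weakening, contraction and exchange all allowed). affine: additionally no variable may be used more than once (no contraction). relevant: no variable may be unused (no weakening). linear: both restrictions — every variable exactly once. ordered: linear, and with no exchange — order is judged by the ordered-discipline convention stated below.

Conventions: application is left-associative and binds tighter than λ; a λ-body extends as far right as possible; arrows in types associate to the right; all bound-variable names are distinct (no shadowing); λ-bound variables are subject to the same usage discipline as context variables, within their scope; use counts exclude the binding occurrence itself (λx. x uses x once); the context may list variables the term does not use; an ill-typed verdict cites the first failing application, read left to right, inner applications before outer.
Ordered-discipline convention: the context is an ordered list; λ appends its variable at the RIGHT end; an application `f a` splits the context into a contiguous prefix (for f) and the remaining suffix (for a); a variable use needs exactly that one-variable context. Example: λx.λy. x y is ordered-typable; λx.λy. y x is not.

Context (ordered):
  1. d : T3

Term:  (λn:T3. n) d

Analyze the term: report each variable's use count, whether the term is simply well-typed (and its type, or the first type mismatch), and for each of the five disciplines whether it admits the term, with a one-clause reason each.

counts: d: 1×, n (λ-bound): 1×
order of uses: n, d
typing: the term checks, with type T3
ordered: ✓ — d, n: once each, no exchange needed
linear: ✓ — single use per variable (d, n)
affine: ✓ — d, n: no repeats, contraction unneeded
relevant: ✓ — every one of d, n appears
unrestricted: ✓ — typability at T3 is all that's needed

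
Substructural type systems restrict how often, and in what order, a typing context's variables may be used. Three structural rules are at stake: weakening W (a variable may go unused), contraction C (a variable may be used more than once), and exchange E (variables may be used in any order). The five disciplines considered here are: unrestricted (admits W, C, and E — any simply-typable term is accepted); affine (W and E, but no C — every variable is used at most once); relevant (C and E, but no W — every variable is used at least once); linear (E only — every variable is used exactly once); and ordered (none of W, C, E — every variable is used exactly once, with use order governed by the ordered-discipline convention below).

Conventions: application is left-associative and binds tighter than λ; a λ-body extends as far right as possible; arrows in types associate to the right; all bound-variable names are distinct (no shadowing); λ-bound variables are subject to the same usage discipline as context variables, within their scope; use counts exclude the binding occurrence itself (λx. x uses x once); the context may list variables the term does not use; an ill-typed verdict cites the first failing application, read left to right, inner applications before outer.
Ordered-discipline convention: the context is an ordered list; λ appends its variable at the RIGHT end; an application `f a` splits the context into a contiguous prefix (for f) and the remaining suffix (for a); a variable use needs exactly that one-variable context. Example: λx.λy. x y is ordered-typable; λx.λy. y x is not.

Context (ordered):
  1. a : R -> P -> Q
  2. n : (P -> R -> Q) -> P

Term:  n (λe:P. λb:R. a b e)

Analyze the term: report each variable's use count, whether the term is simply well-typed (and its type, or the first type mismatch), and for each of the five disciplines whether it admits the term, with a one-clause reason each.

usage: a ×1; n ×1; e [bound] ×1; b [bound] ×1
left-to-right use order: n, a, b, e
typing: ✓ — P
ordered: ✗, use order n, a, b, e needs exchange
linear: ✓, exactly-once usage across a, n, e, b
affine: ✓, at most one use each (a, n, e, b)
relevant: ✓, none of a, n, e, b goes unused
unrestricted: ✓, simply typable at P; W, C, E all held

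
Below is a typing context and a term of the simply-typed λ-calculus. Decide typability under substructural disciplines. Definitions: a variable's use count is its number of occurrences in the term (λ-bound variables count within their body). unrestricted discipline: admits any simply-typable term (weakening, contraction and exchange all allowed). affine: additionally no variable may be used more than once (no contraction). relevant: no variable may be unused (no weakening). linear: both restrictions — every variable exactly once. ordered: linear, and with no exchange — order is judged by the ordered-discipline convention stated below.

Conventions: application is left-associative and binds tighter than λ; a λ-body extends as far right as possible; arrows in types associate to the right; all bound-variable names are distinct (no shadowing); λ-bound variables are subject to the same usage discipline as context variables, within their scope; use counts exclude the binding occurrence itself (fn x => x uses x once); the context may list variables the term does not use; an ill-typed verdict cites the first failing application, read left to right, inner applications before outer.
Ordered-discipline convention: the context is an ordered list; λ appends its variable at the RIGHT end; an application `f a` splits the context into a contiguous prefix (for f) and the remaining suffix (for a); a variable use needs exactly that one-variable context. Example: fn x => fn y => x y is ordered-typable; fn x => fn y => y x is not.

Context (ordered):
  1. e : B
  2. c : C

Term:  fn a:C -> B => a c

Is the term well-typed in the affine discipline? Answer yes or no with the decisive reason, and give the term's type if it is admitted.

yes — e, c, a: no repeats, contraction unneeded; term : (C -> B) -> B
counts: e: 0×; c: 1×; a (bound): 1×
order of uses: a, c
typing: well-typed — term : (C -> B) -> B
summary: ordered ✗ · linear ✗ · affine ✓ · relevant ✗ · unrestricted ✓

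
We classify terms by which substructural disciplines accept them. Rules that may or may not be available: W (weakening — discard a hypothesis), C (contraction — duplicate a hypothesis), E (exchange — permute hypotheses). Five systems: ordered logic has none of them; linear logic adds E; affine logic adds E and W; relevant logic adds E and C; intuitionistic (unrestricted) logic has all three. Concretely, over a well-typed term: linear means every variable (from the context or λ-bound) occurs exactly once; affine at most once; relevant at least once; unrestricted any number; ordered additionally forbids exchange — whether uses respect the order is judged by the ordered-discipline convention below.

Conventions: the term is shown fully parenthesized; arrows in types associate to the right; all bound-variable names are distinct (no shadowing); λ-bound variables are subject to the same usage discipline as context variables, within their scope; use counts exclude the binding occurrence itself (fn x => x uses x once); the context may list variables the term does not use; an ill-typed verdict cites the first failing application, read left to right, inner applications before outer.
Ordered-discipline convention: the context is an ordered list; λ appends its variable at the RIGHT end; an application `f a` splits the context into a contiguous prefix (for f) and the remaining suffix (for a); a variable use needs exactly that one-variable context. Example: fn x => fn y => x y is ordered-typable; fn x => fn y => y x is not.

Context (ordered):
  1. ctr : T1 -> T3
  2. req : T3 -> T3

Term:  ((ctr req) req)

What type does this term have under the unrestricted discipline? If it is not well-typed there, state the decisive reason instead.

not well-typed under unrestricted — a type mismatch blocks all five
counts: ctr ×1; req ×2
uses in reading order: ctr, req, req
typing: ill-typed: an application expects T1 but receives T3 -> T3
all disciplines: ordered ✗, linear ✗, affine ✗, relevant ✗, unrestricted ✗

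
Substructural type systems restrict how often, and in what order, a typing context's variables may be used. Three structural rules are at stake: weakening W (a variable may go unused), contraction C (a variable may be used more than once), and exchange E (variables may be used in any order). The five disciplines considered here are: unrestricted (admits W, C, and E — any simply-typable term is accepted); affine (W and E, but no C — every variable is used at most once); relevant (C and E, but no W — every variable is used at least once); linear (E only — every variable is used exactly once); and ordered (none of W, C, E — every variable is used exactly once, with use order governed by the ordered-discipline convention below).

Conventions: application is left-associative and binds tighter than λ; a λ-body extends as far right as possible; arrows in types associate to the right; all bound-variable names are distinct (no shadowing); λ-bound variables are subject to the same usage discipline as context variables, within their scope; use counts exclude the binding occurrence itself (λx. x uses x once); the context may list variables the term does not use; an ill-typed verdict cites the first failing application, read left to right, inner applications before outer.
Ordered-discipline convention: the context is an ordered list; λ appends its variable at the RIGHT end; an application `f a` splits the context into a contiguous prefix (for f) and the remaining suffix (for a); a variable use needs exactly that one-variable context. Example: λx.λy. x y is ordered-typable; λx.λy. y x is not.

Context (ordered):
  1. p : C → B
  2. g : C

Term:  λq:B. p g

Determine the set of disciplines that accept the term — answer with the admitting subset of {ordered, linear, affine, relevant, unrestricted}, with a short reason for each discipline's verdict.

admitting disciplines: affine, unrestricted
counts: p: 1, g: 1, q [bound]: 0
left-to-right use order: p, g
typing: well-typed at B → B
ordered ✗ (needs weakening: q unused)
linear ✗ (needs weakening: q unused)
affine ✓ (no duplicate uses among p, g, q)
relevant ✗ (needs weakening: q unused)
unrestricted ✓ (type-checks (B → B) and nothing is barred)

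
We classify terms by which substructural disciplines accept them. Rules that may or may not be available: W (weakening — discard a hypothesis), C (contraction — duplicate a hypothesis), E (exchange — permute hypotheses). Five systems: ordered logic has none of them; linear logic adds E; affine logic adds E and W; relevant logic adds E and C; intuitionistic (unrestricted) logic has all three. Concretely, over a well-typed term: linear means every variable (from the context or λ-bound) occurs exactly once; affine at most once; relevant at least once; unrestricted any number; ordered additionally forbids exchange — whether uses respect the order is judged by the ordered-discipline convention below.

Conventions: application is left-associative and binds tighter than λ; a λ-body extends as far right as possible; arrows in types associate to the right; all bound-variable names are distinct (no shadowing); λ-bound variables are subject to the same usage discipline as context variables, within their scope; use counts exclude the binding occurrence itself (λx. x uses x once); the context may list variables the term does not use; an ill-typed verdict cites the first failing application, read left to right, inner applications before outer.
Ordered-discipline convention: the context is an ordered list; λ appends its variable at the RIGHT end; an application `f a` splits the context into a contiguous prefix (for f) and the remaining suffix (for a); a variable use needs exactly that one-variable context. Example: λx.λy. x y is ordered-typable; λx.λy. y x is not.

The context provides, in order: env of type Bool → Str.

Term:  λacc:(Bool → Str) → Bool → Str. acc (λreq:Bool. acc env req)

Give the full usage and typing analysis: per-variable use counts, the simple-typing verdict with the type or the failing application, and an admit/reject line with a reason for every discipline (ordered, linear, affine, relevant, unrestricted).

use counts: env=1, acc (λ-bound)=2, req (λ-bound)=1
uses in reading order: acc, acc, env, req
typing: the term checks, with type ((Bool → Str) → Bool → Str) → Bool → Str
ordered: ✗, repeated use of acc ×2
linear: ✗, repeated use of acc ×2
affine: ✗, repeated use of acc ×2
relevant: ✓, every one of env, acc, req appears
unrestricted: ✓, well-typed at ((Bool → Str) → Bool → Str) → Bool → Str; no restrictions here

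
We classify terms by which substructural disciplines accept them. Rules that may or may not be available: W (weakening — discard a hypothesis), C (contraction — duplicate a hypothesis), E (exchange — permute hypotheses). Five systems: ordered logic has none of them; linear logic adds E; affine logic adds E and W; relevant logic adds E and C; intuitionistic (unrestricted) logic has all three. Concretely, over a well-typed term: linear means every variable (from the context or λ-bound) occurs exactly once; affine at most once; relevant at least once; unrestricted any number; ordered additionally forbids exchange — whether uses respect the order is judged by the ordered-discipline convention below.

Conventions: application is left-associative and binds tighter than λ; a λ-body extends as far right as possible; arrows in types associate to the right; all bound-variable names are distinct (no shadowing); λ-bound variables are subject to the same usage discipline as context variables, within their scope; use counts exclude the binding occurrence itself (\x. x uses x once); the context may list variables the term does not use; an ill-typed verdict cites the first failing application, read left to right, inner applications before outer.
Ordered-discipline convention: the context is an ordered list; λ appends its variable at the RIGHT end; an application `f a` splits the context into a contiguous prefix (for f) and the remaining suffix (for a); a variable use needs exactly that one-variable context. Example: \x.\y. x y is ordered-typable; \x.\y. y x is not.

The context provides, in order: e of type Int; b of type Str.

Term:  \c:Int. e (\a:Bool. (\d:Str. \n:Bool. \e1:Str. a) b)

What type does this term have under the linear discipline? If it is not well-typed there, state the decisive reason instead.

not well-typed under linear — the type mismatch rejects it
usage: e: 1×; b: 1×; c (bound): 0×; a (bound): 1×; d (bound): 0×; n (bound): 0×; e1 (bound): 0×
left-to-right use order: e, a, b
typing: ill-typed: applying a non-function (Int)
all disciplines: ordered ✗; linear ✗; affine ✗; relevant ✗; unrestricted ✗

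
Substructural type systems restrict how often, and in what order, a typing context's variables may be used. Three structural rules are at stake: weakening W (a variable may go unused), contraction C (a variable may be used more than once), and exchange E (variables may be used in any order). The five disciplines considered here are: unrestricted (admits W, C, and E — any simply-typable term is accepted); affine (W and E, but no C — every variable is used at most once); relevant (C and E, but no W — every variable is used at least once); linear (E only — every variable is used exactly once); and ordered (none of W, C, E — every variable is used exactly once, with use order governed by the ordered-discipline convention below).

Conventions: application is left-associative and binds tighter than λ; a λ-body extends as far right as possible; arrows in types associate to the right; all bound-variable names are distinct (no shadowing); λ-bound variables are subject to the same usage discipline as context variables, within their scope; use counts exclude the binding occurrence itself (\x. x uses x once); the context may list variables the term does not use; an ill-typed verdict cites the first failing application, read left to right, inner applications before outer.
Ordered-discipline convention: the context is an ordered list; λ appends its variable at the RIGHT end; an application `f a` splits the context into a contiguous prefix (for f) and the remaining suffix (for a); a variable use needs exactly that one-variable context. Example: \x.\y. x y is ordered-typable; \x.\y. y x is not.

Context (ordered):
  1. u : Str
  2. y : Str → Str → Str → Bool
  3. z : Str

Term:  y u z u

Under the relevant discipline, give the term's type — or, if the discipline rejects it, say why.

term : Bool
variable uses: u=2; y=1; z=1
use order (left to right): y, u, z, u
typing: well-typed at Bool
summary: ordered ✗, linear ✗, affine ✗, relevant ✓, unrestricted ✓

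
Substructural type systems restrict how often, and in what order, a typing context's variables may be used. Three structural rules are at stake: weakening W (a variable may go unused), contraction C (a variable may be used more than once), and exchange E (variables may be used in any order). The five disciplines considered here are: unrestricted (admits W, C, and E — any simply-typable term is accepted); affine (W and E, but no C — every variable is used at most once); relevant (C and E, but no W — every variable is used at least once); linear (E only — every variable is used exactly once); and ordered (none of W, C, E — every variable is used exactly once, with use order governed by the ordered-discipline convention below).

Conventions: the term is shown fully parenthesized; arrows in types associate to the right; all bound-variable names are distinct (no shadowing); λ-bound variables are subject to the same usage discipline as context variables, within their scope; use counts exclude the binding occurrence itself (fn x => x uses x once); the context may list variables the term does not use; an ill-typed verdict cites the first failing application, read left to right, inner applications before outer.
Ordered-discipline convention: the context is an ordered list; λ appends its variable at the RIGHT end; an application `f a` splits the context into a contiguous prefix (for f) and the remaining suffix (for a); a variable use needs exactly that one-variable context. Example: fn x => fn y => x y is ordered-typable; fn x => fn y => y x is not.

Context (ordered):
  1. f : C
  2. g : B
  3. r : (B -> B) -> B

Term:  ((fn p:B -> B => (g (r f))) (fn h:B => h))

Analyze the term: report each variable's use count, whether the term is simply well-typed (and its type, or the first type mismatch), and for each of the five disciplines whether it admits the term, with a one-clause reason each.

variable uses: f: 1, g: 1, r: 1, p (bound): 0, h (bound): 1
use order (left to right): g, r, f, h
typing: ill-typed: an argument C mismatches the expected B -> B
ordered: ✗, a type mismatch blocks all five
linear: ✗, the type mismatch rejects it
affine: ✗, not simply typable
relevant: ✗, fails simple typing
unrestricted: ✗, a type mismatch blocks all five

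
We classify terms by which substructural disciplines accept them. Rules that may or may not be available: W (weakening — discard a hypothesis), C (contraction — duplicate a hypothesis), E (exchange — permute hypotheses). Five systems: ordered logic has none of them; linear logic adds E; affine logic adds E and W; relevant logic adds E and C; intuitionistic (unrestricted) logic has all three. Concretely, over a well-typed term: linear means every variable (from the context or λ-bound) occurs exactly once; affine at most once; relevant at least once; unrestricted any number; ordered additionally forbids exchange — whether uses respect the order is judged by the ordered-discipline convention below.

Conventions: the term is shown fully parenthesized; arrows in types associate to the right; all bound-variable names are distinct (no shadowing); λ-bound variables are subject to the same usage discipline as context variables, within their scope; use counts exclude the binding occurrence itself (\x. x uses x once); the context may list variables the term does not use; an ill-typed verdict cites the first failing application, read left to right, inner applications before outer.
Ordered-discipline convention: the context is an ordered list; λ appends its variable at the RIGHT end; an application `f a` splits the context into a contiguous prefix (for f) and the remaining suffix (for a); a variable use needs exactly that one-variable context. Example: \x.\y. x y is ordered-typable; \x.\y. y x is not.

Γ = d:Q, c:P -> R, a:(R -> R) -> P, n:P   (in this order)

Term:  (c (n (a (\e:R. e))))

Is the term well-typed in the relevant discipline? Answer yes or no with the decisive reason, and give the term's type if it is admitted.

no — fails simple typing
variable uses: d=0; c=1; a=1; n=1; e [bound]=1
uses in reading order: c, n, a, e
typing: ill-typed: applying a non-function (P)
across the five disciplines: ordered ✗ · linear ✗ · affine ✗ · relevant ✗ · unrestricted ✗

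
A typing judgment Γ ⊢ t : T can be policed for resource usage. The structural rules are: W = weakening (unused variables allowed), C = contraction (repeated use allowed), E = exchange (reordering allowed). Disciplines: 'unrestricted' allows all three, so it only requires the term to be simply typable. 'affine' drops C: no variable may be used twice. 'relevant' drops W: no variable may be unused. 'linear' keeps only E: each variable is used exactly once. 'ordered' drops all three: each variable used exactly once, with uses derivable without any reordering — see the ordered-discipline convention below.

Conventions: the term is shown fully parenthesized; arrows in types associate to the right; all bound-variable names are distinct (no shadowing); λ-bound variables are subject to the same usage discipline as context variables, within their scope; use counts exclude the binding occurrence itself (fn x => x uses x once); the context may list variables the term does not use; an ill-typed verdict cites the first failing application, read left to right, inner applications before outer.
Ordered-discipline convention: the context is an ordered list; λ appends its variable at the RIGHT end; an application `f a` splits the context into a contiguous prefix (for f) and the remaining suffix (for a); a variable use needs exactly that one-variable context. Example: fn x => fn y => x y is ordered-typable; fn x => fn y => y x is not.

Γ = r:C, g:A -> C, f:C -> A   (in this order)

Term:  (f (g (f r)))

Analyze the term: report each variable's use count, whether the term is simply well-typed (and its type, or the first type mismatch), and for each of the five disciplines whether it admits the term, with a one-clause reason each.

variable uses: r ×1; g ×1; f ×2
order of uses: f, g, f, r
typing: well-typed at A
ordered ✗ (f ×2 used more than once (contraction))
linear ✗ (f ×2 used more than once (contraction))
affine ✗ (f ×2 used more than once (contraction))
relevant ✓ (none of r, g, f goes unused)
unrestricted ✓ (simply typable at A; W, C, E all held)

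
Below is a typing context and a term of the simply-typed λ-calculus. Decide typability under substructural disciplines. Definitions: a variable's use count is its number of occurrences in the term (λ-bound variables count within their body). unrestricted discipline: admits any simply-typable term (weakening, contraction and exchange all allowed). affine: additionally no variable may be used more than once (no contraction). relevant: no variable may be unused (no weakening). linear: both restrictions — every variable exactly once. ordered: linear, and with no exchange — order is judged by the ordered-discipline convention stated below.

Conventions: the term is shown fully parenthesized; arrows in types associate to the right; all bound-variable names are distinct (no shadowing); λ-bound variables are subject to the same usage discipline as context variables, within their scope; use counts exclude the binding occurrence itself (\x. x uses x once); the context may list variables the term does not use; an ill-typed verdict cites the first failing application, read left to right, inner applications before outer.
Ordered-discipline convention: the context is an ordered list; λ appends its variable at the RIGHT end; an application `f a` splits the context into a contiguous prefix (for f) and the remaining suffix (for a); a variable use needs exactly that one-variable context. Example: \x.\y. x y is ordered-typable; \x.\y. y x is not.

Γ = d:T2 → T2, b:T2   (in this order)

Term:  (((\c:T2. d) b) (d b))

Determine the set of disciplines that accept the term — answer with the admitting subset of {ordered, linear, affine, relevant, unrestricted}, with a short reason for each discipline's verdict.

admitted by: unrestricted
variable uses: d: 2×, b: 2×, c [bound]: 0×
left-to-right use order: d, b, d, b
typing: well-typed — term : T2
ordered: ✗ — d ×2, b ×2 used more than once (contraction); unused: c — weakening required
linear: ✗ — d ×2, b ×2 used more than once (contraction); unused: c — weakening required
affine: ✗ — d ×2, b ×2 used more than once (contraction)
relevant: ✗ — unused: c — weakening required
unrestricted: ✓ — simply typable at T2; W, C, E all held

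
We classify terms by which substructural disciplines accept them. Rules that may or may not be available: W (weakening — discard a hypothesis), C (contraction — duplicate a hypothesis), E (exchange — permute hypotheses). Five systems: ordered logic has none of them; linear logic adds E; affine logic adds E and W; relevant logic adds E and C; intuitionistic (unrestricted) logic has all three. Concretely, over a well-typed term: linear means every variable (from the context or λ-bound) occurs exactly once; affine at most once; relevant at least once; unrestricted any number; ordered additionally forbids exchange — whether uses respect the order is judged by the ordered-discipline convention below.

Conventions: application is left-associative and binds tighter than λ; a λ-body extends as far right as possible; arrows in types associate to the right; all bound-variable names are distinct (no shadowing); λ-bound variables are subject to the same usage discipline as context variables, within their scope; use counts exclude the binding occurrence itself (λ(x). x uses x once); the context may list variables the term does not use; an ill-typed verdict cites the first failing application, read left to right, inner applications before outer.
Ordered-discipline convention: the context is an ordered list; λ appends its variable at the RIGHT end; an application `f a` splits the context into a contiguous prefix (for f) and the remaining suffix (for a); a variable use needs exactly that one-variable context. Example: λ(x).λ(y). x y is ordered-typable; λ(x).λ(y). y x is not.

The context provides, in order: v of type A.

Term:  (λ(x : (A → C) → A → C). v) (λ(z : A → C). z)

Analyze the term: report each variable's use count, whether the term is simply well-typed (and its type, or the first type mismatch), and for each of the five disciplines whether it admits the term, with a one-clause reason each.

counts: v ×1, x (λ-bound) ×0, z (λ-bound) ×1
uses in reading order: v, z
typing: well-typed at A
ordered: ✗ — x left unused
linear: ✗ — x left unused
affine: ✓ — no duplicate uses among v, x, z
relevant: ✗ — x left unused
unrestricted: ✓ — well-typed at A; no restrictions here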